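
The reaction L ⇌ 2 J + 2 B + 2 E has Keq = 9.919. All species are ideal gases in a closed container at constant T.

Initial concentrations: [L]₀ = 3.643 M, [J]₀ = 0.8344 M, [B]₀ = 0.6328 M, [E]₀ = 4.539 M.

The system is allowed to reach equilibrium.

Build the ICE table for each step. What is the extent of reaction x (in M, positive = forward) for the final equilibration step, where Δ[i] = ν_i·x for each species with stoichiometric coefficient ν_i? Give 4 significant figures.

x = 0.1821 M

Q₀ = 1.577 vs Keq = 9.919 ⇒ Q<K, forward
Step 1:
                  L         J         B         E
  I           3.643    0.8344    0.6328     4.539
  C         -0.1821    0.3642    0.3642    0.3642
  E           3.461     1.199     0.997     4.903
  solve Keq expr → x = 0.1821; check Q = 9.919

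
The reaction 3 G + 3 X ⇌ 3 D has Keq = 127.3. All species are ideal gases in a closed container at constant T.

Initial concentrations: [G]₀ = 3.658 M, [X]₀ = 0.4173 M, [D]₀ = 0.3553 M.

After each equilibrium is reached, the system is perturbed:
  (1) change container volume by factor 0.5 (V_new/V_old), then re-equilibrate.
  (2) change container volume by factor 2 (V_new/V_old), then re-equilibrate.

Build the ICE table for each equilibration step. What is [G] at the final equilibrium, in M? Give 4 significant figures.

[G]_eq = 3.285 M

Q₀ = 0.01261 vs Keq = 127.3 ⇒ Q<K, forward
Step 1:
                   G          X          D
  I            3.658     0.4173     0.3553
  C          -0.3732    -0.3732     0.3732
  E            3.285    0.04409     0.7285
  solve Keq expr → x = 0.1244; check Q = 127.3
Then change container volume by factor 0.5 (V_new/V_old).
Step 2:
                   G          X          D
  I             6.57    0.08818      1.457
  C         -0.04251   -0.04251    0.04251
  E            6.527    0.04567        1.5
  solve Keq expr → x = 0.01417; check Q = 127.3
Then change container volume by factor 2 (V_new/V_old).
Step 3:
                   G          X          D
  I            3.264    0.02283     0.7498
  C          0.02125    0.02125   -0.02125
  E            3.285    0.04409     0.7285
  solve Keq expr → x = -0.007084; check Q = 127.3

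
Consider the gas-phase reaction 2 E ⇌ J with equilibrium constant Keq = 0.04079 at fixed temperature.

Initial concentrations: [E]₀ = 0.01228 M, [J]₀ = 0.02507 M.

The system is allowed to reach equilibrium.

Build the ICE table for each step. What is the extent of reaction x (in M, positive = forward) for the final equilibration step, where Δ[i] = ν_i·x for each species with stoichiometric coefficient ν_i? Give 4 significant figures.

Q₀ = 166.2 vs Keq = 0.04079 ⇒ Q>K, reverse
Step 1:
                   E          J
  init       0.01228    0.02507
  Δ          0.04983   -0.02491
  eq         0.06211 1.5733e-04
  solve Keq expr → x = -0.02491; check Q = 0.04079

x = -0.02491 M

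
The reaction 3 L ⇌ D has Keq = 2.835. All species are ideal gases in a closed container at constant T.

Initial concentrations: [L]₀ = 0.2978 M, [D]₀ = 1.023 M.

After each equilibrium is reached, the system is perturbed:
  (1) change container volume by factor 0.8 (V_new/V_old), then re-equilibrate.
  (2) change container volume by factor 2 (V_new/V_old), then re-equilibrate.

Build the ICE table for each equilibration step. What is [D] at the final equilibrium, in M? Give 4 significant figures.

[D]_eq = 0.5129 M

Q₀ = 38.73 vs Keq = 2.835 ⇒ Q>K, reverse
Step 1:
                  L         D
  Initial    0.2978     1.023
  Change     0.3832   -0.1277
  Equil       0.681    0.8953
  solve Keq expr → x = -0.1277; check Q = 2.835
Then change container volume by factor 0.8 (V_new/V_old).
Step 2:
                  L         D
  Initial    0.8512     1.119
  Change    -0.1098   0.03658
  Equil      0.7415     1.156
  solve Keq expr → x = 0.03658; check Q = 2.835
Then change container volume by factor 2 (V_new/V_old).
Step 3:
                  L         D
  Initial    0.3707    0.5778
  Change     0.1948  -0.06495
  Equil      0.5656    0.5129
  solve Keq expr → x = -0.06495; check Q = 2.835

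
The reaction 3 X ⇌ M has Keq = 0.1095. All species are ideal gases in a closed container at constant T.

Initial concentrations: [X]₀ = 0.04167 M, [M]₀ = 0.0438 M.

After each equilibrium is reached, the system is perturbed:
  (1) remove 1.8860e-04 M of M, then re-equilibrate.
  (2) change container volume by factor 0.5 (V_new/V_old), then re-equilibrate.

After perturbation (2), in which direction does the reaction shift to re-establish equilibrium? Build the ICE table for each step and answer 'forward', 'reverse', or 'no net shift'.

Direction: forward

Q₀ = 605.3 vs Keq = 0.1095 ⇒ Q>K, reverse
Step 1:
                   X          M
  I          0.04167     0.0438
  C           0.1297   -0.04325
  E           0.1714 5.5152e-04
  solve Keq expr → x = -0.04325; check Q = 0.1095
Then remove 1.8860e-04 M of M.
Step 2:
                   X          M
  I           0.1714 3.6292e-04
  C       -5.4993e-04 1.8331e-04
  E           0.1709 5.4623e-04
  solve Keq expr → x = 1.8331e-04; check Q = 0.1095
Then change container volume by factor 0.5 (V_new/V_old).
Step 3:
                   X          M
  I           0.3417   0.001092
  C        -0.008841   0.002947
  E           0.3329   0.004039
  solve Keq expr → x = 0.002947; check Q = 0.1095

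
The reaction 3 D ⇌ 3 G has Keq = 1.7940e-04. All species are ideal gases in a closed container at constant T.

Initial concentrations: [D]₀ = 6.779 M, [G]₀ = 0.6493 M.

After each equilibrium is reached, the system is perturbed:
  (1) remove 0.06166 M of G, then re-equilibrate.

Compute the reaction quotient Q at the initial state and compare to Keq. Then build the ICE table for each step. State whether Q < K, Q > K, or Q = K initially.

Q₀ = 8.7870e-04; Q > K (proceeds reverse)

Q₀ = 8.7870e-04 vs Keq = 1.7940e-04 ⇒ Q>K, reverse
Step 1:
                  D         G
  I           6.779    0.6493
  C          0.2527   -0.2527
  E           7.032    0.3966
  solve Keq expr → x = -0.08424; check Q = 1.7940e-04
Then remove 0.06166 M of G.
Step 2:
                  D         G
  I           7.032    0.3349
  C        -0.05837   0.05837
  E           6.973    0.3933
  solve Keq expr → x = 0.01946; check Q = 1.7940e-04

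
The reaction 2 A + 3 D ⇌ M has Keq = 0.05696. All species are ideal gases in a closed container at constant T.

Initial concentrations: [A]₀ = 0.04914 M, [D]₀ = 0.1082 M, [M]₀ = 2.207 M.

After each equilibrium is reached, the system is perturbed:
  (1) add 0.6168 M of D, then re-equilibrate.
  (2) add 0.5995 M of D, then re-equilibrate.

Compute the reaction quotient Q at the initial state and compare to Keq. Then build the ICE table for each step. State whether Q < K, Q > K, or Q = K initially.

Q₀ = 7.2152e+05; Q > K (proceeds reverse)

Q₀ = 7.2152e+05 vs Keq = 0.05696 ⇒ Q>K, reverse
Step 1:
                    A           D           M
  init        0.04914      0.1082       2.207
  Δ             1.442       2.164     -0.7212
  eq            1.492       2.272       1.486
  solve Keq expr → x = -0.7212; check Q = 0.05696
Then add 0.6168 M of D.
Step 2:
                    A           D           M
  init          1.492       2.889       1.486
  Δ           -0.2107      -0.316      0.1053
  eq            1.281       2.573       1.591
  solve Keq expr → x = 0.1053; check Q = 0.05696
Then add 0.5995 M of D.
Step 3:
                    A           D           M
  init          1.281       3.172       1.591
  Δ            -0.181     -0.2715      0.0905
  eq              1.1       2.901       1.682
  solve Keq expr → x = 0.0905; check Q = 0.05696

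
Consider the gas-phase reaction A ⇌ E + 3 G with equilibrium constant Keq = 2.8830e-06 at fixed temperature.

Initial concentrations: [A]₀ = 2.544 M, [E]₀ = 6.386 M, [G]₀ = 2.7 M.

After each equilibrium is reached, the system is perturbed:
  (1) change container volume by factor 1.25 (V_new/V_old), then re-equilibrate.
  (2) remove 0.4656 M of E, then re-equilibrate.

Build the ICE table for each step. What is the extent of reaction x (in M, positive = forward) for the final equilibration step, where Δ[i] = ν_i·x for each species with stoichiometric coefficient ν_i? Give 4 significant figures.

x = 1.5432e-04 M

Q₀ = 49.41 vs Keq = 2.8830e-06 ⇒ Q>K, reverse
Step 1:
                  A         E         G
  init        2.544     6.386       2.7
  Δ          0.8959   -0.8959    -2.688
  eq           3.44      5.49   0.01218
  solve Keq expr → x = -0.8959; check Q = 2.8830e-06
Then change container volume by factor 1.25 (V_new/V_old).
Step 2:
                  A         E         G
  init        2.752     4.392  0.009743
  Δ       -8.1127e-04 8.1127e-04  0.002434
  eq          2.751     4.393   0.01218
  solve Keq expr → x = 8.1127e-04; check Q = 2.8830e-06
Then remove 0.4656 M of E.
Step 3:
                  A         E         G
  init        2.751     3.927   0.01218
  Δ       -1.5432e-04 1.5432e-04 4.6296e-04
  eq          2.751     3.927   0.01264
  solve Keq expr → x = 1.5432e-04; check Q = 2.8830e-06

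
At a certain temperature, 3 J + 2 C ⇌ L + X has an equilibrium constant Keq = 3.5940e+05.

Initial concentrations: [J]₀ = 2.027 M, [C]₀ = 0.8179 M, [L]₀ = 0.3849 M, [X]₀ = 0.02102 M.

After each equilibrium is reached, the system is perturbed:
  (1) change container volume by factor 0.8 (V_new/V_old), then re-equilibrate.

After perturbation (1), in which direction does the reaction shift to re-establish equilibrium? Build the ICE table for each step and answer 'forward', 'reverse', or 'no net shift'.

Direction: forward

Q₀ = 0.001452 vs Keq = 3.5940e+05 ⇒ Q<K, forward
Step 1:
                   J          C          L          X
  I            2.027     0.8179     0.3849    0.02102
  C           -1.225    -0.8165     0.4083     0.4083
  E           0.8022   0.001355     0.7932     0.4293
  solve Keq expr → x = 0.4083; check Q = 3.5940e+05
Then change container volume by factor 0.8 (V_new/V_old).
Step 2:
                   J          C          L          X
  I            1.003   0.001693     0.9915     0.5366
  C       -7.1999e-04 -4.7999e-04 2.4000e-04 2.4000e-04
  E            1.002   0.001213     0.9917     0.5369
  solve Keq expr → x = 2.4000e-04; check Q = 3.5940e+05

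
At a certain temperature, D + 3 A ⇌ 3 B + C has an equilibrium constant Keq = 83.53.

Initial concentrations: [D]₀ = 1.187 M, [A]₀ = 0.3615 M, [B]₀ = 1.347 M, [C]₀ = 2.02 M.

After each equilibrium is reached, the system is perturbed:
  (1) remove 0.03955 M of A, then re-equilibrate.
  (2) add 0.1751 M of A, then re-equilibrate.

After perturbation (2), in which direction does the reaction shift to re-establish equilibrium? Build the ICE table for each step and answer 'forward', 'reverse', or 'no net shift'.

Direction: forward

Q₀ = 88.04 vs Keq = 83.53 ⇒ Q>K, reverse
Step 1:
                   D          A          B          C
  init         1.187     0.3615      1.347       2.02
  Δ         0.001605   0.004815  -0.004815  -0.001605
  eq           1.189     0.3663      1.342      2.018
  solve Keq expr → x = -0.001605; check Q = 83.53
Then remove 0.03955 M of A.
Step 2:
                   D          A          B          C
  init         1.189     0.3268      1.342      2.018
  Δ         0.009943    0.02983   -0.02983  -0.009943
  eq           1.199     0.3566      1.312      2.008
  solve Keq expr → x = -0.009943; check Q = 83.53
Then add 0.1751 M of A.
Step 3:
                   D          A          B          C
  init         1.199     0.5317      1.312      2.008
  Δ         -0.04386    -0.1316     0.1316    0.04386
  eq           1.155     0.4001      1.444      2.052
  solve Keq expr → x = 0.04386; check Q = 83.53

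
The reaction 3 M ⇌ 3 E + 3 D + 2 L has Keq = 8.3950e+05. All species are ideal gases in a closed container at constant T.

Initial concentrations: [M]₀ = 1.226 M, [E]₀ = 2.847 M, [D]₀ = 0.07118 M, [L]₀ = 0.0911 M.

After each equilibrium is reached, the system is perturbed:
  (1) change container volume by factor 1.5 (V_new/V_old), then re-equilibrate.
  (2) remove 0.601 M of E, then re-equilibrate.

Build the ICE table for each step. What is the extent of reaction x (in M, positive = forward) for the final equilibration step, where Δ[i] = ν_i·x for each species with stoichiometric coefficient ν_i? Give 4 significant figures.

x = 0.001233 M

Q₀ = 3.7480e-05 vs Keq = 8.3950e+05 ⇒ Q<K, forward
Step 1:
                    M           E           D           L
  init          1.226       2.847     0.07118      0.0911
  Δ            -1.177       1.177       1.177      0.7848
  eq          0.04876       4.024       1.248      0.8759
  solve Keq expr → x = 0.3924; check Q = 8.3950e+05
Then change container volume by factor 1.5 (V_new/V_old).
Step 2:
                    M           E           D           L
  init         0.0325       2.683      0.8323       0.584
  Δ          -0.01537     0.01537     0.01537     0.01025
  eq          0.01714       2.698      0.8477      0.5942
  solve Keq expr → x = 0.005123; check Q = 8.3950e+05
Then remove 0.601 M of E.
Step 3:
                    M           E           D           L
  init        0.01714       2.097      0.8477      0.5942
  Δ         -0.003698    0.003698    0.003698    0.002465
  eq          0.01344       2.101      0.8513      0.5967
  solve Keq expr → x = 0.001233; check Q = 8.3950e+05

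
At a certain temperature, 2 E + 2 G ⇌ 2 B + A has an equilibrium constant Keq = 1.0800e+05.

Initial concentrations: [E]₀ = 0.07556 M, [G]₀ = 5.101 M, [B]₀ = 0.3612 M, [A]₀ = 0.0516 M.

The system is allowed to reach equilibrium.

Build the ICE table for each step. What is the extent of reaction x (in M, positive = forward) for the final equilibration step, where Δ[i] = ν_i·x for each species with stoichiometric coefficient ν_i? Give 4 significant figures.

x = 0.03774 M

Q₀ = 0.04532 vs Keq = 1.0800e+05 ⇒ Q<K, forward
Step 1:
                    E           G           B           A
  I           0.07556       5.101      0.3612      0.0516
  C          -0.07548    -0.07548     0.07548     0.03774
  E        7.9031e-05       5.026      0.4367     0.08934
  solve Keq expr → x = 0.03774; check Q = 1.0800e+05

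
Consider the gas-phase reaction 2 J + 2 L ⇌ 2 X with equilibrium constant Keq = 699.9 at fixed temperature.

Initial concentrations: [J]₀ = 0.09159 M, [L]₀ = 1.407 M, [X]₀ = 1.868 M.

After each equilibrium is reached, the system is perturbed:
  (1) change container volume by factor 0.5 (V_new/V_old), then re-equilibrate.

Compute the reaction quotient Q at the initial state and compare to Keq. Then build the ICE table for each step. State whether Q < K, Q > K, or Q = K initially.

Q₀ = 210.1 vs Keq = 699.9 ⇒ Q<K, forward
Step 1:
                   J          L          X
  init       0.09159      1.407      1.868
  Δ          -0.0389    -0.0389     0.0389
  eq         0.05269      1.368      1.907
  solve Keq expr → x = 0.01945; check Q = 699.9
Then change container volume by factor 0.5 (V_new/V_old).
Step 2:
                   J          L          X
  init        0.1054      2.736      3.814
  Δ         -0.05097   -0.05097    0.05097
  eq          0.0544      2.685      3.865
  solve Keq expr → x = 0.02548; check Q = 699.9

Q₀ = 210.1; Q < K (proceeds forward)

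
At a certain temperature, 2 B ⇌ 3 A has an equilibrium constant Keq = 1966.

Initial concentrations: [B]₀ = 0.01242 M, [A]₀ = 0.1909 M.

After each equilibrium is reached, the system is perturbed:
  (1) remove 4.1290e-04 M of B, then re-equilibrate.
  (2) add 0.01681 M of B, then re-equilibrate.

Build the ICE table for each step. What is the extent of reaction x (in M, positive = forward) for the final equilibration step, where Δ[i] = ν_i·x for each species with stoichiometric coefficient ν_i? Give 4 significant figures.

x = 0.00821 M

Q₀ = 45.1 vs Keq = 1966 ⇒ Q<K, forward
Step 1:
                    B           A
  Initial     0.01242      0.1909
  Change     -0.01031     0.01546
  Equil      0.002114      0.2064
  solve Keq expr → x = 0.005153; check Q = 1966
Then remove 4.1290e-04 M of B.
Step 2:
                    B           A
  Initial    0.001701      0.2064
  Change   4.0360e-04 -6.0540e-04
  Equil      0.002105      0.2058
  solve Keq expr → x = -2.0180e-04; check Q = 1966
Then add 0.01681 M of B.
Step 3:
                    B           A
  Initial     0.01891      0.2058
  Change     -0.01642     0.02463
  Equil      0.002494      0.2304
  solve Keq expr → x = 0.00821; check Q = 1966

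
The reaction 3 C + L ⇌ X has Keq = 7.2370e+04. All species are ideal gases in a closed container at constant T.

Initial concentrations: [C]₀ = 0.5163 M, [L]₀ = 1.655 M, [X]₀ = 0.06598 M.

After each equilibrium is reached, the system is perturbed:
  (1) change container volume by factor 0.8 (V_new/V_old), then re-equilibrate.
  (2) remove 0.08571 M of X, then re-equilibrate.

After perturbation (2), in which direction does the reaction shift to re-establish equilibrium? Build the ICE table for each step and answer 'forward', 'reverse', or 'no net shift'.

Q₀ = 0.2897 vs Keq = 7.2370e+04 ⇒ Q<K, forward
Step 1:
                    C           L           X
  init         0.5163       1.655     0.06598
  Δ           -0.5033     -0.1678      0.1678
  eq          0.01295       1.487      0.2338
  solve Keq expr → x = 0.1678; check Q = 7.2370e+04
Then change container volume by factor 0.8 (V_new/V_old).
Step 2:
                    C           L           X
  init        0.01619       1.859      0.2922
  Δ         -0.003219   -0.001073    0.001073
  eq          0.01297       1.858      0.2933
  solve Keq expr → x = 0.001073; check Q = 7.2370e+04
Then remove 0.08571 M of X.
Step 3:
                    C           L           X
  init        0.01297       1.858      0.2076
  Δ         -0.001402 -4.6725e-04  4.6725e-04
  eq          0.01157       1.857       0.208
  solve Keq expr → x = 4.6725e-04; check Q = 7.2370e+04

Direction: forward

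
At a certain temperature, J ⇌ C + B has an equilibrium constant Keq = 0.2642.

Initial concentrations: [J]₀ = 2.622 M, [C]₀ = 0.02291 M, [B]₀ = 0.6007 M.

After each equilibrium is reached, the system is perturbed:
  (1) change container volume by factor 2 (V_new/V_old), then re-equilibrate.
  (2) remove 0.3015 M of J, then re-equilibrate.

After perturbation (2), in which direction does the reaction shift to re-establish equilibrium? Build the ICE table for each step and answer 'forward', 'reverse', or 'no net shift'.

Direction: reverse

Q₀ = 0.005249 vs Keq = 0.2642 ⇒ Q<K, forward
Step 1:
                    J           C           B
  init          2.622     0.02291      0.6007
  Δ           -0.4921      0.4921      0.4921
  eq             2.13       0.515       1.093
  solve Keq expr → x = 0.4921; check Q = 0.2642
Then change container volume by factor 2 (V_new/V_old).
Step 2:
                    J           C           B
  init          1.065      0.2575      0.5464
  Δ           -0.1186      0.1186      0.1186
  eq           0.9464       0.376      0.6649
  solve Keq expr → x = 0.1186; check Q = 0.2642
Then remove 0.3015 M of J.
Step 3:
                    J           C           B
  init         0.6449       0.376      0.6649
  Δ           0.06419    -0.06419    -0.06419
  eq           0.7091      0.3119      0.6007
  solve Keq expr → x = -0.06419; check Q = 0.2642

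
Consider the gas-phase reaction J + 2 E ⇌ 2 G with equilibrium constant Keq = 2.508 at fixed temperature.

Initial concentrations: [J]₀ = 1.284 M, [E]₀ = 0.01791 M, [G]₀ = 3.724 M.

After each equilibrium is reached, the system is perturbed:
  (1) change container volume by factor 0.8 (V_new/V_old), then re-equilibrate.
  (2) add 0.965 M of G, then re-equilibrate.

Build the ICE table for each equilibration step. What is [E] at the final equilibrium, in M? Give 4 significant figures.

[E]_eq = 1.632 M

Q₀ = 3.3672e+04 vs Keq = 2.508 ⇒ Q>K, reverse
Step 1:
                   J          E          G
  Initial      1.284    0.01791      3.724
  Change      0.5825      1.165     -1.165
  Equil        1.866      1.183      2.559
  solve Keq expr → x = -0.5825; check Q = 2.508
Then change container volume by factor 0.8 (V_new/V_old).
Step 2:
                   J          E          G
  Initial      2.333      1.479      3.199
  Change    -0.04997   -0.09993    0.09993
  Equil        2.283      1.379      3.299
  solve Keq expr → x = 0.04997; check Q = 2.508
Then add 0.965 M of G.
Step 3:
                   J          E          G
  Initial      2.283      1.379      4.264
  Change      0.1265      0.253     -0.253
  Equil         2.41      1.632      4.011
  solve Keq expr → x = -0.1265; check Q = 2.508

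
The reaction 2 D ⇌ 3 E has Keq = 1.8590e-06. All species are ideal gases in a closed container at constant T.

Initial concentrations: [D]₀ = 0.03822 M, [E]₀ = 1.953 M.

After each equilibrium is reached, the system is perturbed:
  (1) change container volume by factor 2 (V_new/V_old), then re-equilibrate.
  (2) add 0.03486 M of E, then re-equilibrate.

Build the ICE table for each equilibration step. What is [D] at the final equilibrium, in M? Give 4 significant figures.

Q₀ = 5099 vs Keq = 1.8590e-06 ⇒ Q>K, reverse
Step 1:
                    D           E
  I           0.03822       1.953
  C             1.292      -1.938
  E              1.33     0.01487
  solve Keq expr → x = -0.646; check Q = 1.8590e-06
Then change container volume by factor 2 (V_new/V_old).
Step 2:
                    D           E
  I            0.6652    0.007436
  C         -0.001281    0.001921
  E            0.6639    0.009357
  solve Keq expr → x = 6.4028e-04; check Q = 1.8590e-06
Then add 0.03486 M of E.
Step 3:
                    D           E
  I            0.6639     0.04422
  C            0.0231    -0.03464
  E             0.687    0.009573
  solve Keq expr → x = -0.01155; check Q = 1.8590e-06

[D]_eq = 0.687 M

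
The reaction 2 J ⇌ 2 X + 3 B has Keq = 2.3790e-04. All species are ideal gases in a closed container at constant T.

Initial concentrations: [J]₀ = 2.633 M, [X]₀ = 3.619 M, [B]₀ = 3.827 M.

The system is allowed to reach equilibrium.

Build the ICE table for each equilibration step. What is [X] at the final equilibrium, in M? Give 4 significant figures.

Q₀ = 105.9 vs Keq = 2.3790e-04 ⇒ Q>K, reverse
Step 1:
                   J          X          B
  Initial      2.633      3.619      3.827
  Change       2.442     -2.442     -3.663
  Equil        5.075      1.177     0.1641
  solve Keq expr → x = -1.221; check Q = 2.3790e-04

[X]_eq = 1.177 M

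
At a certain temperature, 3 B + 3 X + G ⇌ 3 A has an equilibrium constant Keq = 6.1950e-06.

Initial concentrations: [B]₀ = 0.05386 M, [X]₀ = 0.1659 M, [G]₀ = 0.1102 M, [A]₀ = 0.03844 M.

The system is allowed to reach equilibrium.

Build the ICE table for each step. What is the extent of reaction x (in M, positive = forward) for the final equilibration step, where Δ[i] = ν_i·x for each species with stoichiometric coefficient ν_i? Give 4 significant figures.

Q₀ = 722.5 vs Keq = 6.1950e-06 ⇒ Q>K, reverse
Step 1:
                  B         X         G         A
  Initial   0.05386    0.1659    0.1102   0.03844
  Change    0.03827   0.03827   0.01276  -0.03827
  Equil     0.09213    0.2042     0.123 1.7178e-04
  solve Keq expr → x = -0.01276; check Q = 6.1950e-06

x = -0.01276 M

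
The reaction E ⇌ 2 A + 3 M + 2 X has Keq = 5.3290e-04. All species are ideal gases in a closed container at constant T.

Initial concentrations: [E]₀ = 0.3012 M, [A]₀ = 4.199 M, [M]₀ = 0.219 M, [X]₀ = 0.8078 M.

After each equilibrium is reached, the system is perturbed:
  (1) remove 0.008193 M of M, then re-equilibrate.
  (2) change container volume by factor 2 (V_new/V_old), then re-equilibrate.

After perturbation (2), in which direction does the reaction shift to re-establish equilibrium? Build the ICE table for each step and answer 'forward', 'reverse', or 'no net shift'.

Q₀ = 0.4012 vs Keq = 5.3290e-04 ⇒ Q>K, reverse
Step 1:
                   E          A          M          X
  Initial     0.3012      4.199      0.219     0.8078
  Change     0.06322    -0.1264    -0.1897    -0.1264
  Equil       0.3644      4.073    0.02933     0.6814
  solve Keq expr → x = -0.06322; check Q = 5.3290e-04
Then remove 0.008193 M of M.
Step 2:
                   E          A          M          X
  Initial     0.3644      4.073    0.02113     0.6814
  Change   -0.002649   0.005297   0.007946   0.005297
  Equil       0.3618      4.078    0.02908     0.6866
  solve Keq expr → x = 0.002649; check Q = 5.3290e-04
Then change container volume by factor 2 (V_new/V_old).
Step 3:
                   E          A          M          X
  Initial     0.1809      2.039    0.01454     0.3433
  Change    -0.01301    0.02603    0.03904    0.02603
  Equil       0.1679      2.065    0.05358     0.3693
  solve Keq expr → x = 0.01301; check Q = 5.3290e-04

Direction: forward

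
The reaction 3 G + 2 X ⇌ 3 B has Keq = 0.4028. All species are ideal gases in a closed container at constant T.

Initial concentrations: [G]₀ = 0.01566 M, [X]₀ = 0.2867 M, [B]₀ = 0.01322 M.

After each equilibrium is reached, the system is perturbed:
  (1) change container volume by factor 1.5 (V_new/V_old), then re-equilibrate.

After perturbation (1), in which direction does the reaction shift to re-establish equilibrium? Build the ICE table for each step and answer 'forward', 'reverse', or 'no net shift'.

Q₀ = 7.319 vs Keq = 0.4028 ⇒ Q>K, reverse
Step 1:
                  G         X         B
  I         0.01566    0.2867   0.01322
  C         0.00615    0.0041  -0.00615
  E         0.02181    0.2908   0.00707
  solve Keq expr → x = -0.00205; check Q = 0.4028
Then change container volume by factor 1.5 (V_new/V_old).
Step 2:
                  G         X         B
  I         0.01454    0.1939  0.004713
  C       8.8875e-04 5.9250e-04 -8.8875e-04
  E         0.01543    0.1945  0.003825
  solve Keq expr → x = -2.9625e-04; check Q = 0.4028

Direction: reverse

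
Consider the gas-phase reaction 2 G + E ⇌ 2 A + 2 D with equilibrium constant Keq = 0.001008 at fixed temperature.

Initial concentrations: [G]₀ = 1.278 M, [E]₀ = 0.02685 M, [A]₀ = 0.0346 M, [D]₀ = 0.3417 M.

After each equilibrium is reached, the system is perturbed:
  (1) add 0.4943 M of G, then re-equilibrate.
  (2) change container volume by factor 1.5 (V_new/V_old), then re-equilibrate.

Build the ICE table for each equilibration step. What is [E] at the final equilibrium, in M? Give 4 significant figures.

[E]_eq = 0.01826 M

Q₀ = 0.003187 vs Keq = 0.001008 ⇒ Q>K, reverse
Step 1:
                  G         E         A         D
  init        1.278   0.02685    0.0346    0.3417
  Δ         0.01207  0.006034  -0.01207  -0.01207
  eq           1.29   0.03288   0.02253    0.3296
  solve Keq expr → x = -0.006034; check Q = 0.001008
Then add 0.4943 M of G.
Step 2:
                  G         E         A         D
  init        1.784   0.03288   0.02253    0.3296
  Δ       -0.006407 -0.003204  0.006407  0.006407
  eq          1.778   0.02968   0.02894     0.336
  solve Keq expr → x = 0.003204; check Q = 0.001008
Then change container volume by factor 1.5 (V_new/V_old).
Step 3:
                  G         E         A         D
  init        1.185   0.01979   0.01929     0.224
  Δ       -0.003046 -0.001523  0.003046  0.003046
  eq          1.182   0.01826   0.02234    0.2271
  solve Keq expr → x = 0.001523; check Q = 0.001008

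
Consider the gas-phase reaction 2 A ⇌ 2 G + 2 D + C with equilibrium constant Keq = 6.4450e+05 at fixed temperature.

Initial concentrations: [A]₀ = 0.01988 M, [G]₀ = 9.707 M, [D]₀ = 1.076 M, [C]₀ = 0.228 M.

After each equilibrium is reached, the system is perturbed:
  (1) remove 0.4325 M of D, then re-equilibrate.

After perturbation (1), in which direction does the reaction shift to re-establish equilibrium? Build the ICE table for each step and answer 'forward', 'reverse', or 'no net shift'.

Q₀ = 6.2936e+04 vs Keq = 6.4450e+05 ⇒ Q<K, forward
Step 1:
                   A          G          D          C
  init       0.01988      9.707      1.076      0.228
  Δ         -0.01349    0.01349    0.01349   0.006744
  eq        0.006391       9.72      1.089     0.2347
  solve Keq expr → x = 0.006744; check Q = 6.4450e+05
Then remove 0.4325 M of D.
Step 2:
                   A          G          D          C
  init      0.006391       9.72      0.657     0.2347
  Δ        -0.002511   0.002511   0.002511   0.001256
  eq         0.00388      9.723     0.6595      0.236
  solve Keq expr → x = 0.001256; check Q = 6.4450e+05

Direction: forward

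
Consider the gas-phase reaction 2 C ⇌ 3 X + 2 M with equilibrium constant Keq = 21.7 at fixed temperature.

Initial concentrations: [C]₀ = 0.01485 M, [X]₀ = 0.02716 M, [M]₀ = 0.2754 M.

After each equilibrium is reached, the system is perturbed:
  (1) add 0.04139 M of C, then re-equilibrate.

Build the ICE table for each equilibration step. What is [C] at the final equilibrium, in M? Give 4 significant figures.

Q₀ = 0.006891 vs Keq = 21.7 ⇒ Q<K, forward
Step 1:
                  C         X         M
  I         0.01485   0.02716    0.2754
  C        -0.01419   0.02128   0.01419
  E       6.6278e-04   0.04844    0.2896
  solve Keq expr → x = 0.007094; check Q = 21.7
Then add 0.04139 M of C.
Step 2:
                  C         X         M
  I         0.04205   0.04844    0.2896
  C        -0.03955   0.05933   0.03955
  E          0.0025    0.1078    0.3291
  solve Keq expr → x = 0.01978; check Q = 21.7

[C]_eq = 0.0025 M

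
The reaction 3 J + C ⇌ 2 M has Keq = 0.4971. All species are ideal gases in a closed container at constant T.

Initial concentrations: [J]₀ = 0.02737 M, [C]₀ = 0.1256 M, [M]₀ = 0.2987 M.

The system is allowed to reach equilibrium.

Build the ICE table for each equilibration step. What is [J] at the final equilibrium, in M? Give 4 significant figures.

Q₀ = 3.4646e+04 vs Keq = 0.4971 ⇒ Q>K, reverse
Step 1:
                  J         C         M
  Initial   0.02737    0.1256    0.2987
  Change     0.3354    0.1118   -0.2236
  Equil      0.3628    0.2374   0.07507
  solve Keq expr → x = -0.1118; check Q = 0.4971

[J]_eq = 0.3628 M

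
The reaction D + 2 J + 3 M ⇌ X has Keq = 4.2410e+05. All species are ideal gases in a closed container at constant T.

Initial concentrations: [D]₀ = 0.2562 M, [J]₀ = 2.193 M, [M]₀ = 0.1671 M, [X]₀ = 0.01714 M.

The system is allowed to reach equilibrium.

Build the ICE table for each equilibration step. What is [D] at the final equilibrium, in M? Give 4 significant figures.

Q₀ = 2.981 vs Keq = 4.2410e+05 ⇒ Q<K, forward
Step 1:
                  D         J         M         X
  Initial    0.2562     2.193    0.1671   0.01714
  Change   -0.05378   -0.1076   -0.1614   0.05378
  Equil      0.2024     2.085  0.005749   0.07092
  solve Keq expr → x = 0.05378; check Q = 4.2410e+05

[D]_eq = 0.2024 M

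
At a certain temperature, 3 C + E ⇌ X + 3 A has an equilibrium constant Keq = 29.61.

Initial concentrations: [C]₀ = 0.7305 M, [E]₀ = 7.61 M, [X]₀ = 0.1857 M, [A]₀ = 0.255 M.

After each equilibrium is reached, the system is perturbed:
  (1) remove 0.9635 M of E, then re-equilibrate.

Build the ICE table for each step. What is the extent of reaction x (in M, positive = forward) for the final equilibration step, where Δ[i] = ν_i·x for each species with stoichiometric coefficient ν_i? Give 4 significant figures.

Q₀ = 0.001038 vs Keq = 29.61 ⇒ Q<K, forward
Step 1:
                   C          E          X          A
  I           0.7305       7.61     0.1857      0.255
  C          -0.6237    -0.2079     0.2079     0.6237
  E           0.1068      7.402     0.3936     0.8787
  solve Keq expr → x = 0.2079; check Q = 29.61
Then remove 0.9635 M of E.
Step 2:
                   C          E          X          A
  I           0.1068      6.439     0.3936     0.8787
  C         0.004378   0.001459  -0.001459  -0.004378
  E           0.1112       6.44     0.3921     0.8743
  solve Keq expr → x = -0.001459; check Q = 29.61

x = -0.001459 M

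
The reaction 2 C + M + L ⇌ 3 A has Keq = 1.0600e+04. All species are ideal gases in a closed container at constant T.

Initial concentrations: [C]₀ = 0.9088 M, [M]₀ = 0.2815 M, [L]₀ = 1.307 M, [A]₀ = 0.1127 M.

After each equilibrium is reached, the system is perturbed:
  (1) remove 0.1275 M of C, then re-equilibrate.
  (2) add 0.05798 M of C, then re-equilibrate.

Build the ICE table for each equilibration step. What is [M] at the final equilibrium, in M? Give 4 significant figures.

[M]_eq = 0.00103 M

Q₀ = 0.004711 vs Keq = 1.0600e+04 ⇒ Q<K, forward
Step 1:
                    C           M           L           A
  I            0.9088      0.2815       1.307      0.1127
  C           -0.5617     -0.2808     -0.2808      0.8425
  E            0.3471  6.6494e-04       1.026      0.9552
  solve Keq expr → x = 0.2808; check Q = 1.0600e+04
Then remove 0.1275 M of C.
Step 2:
                    C           M           L           A
  I            0.2196  6.6494e-04       1.026      0.9552
  C          0.001903  9.5160e-04  9.5160e-04   -0.002855
  E            0.2215    0.001617       1.027      0.9524
  solve Keq expr → x = -9.5160e-04; check Q = 1.0600e+04
Then add 0.05798 M of C.
Step 3:
                    C           M           L           A
  I            0.2795    0.001617       1.027      0.9524
  C         -0.001172 -5.8624e-04 -5.8624e-04    0.001759
  E            0.2783     0.00103       1.027      0.9541
  solve Keq expr → x = 5.8624e-04; check Q = 1.0600e+04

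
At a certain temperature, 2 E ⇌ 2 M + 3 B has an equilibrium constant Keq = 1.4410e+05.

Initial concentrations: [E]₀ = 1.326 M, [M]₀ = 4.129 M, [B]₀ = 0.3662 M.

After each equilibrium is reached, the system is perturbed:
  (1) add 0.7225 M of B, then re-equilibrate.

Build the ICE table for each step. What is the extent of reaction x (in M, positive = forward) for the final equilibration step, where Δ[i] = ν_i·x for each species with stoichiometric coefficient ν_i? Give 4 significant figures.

Q₀ = 0.4762 vs Keq = 1.4410e+05 ⇒ Q<K, forward
Step 1:
                  E         M         B
  Initial     1.326     4.129    0.3662
  Change     -1.277     1.277     1.915
  Equil     0.04908     5.406     2.282
  solve Keq expr → x = 0.6385; check Q = 1.4410e+05
Then add 0.7225 M of B.
Step 2:
                  E         M         B
  Initial   0.04908     5.406     3.004
  Change    0.02346  -0.02346  -0.03518
  Equil     0.07253     5.382     2.969
  solve Keq expr → x = -0.01173; check Q = 1.4410e+05

x = -0.01173 M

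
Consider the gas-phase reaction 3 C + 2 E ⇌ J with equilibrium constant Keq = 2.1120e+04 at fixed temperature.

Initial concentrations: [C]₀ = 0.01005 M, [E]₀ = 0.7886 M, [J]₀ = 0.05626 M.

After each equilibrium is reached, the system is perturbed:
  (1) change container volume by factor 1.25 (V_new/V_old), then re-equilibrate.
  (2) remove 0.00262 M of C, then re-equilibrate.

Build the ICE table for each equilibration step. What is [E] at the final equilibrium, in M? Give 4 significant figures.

Q₀ = 8.9123e+04 vs Keq = 2.1120e+04 ⇒ Q>K, reverse
Step 1:
                    C           E           J
  init        0.01005      0.7886     0.05626
  Δ          0.005944    0.003963   -0.001981
  eq          0.01599      0.7926     0.05428
  solve Keq expr → x = -0.001981; check Q = 2.1120e+04
Then change container volume by factor 1.25 (V_new/V_old).
Step 2:
                    C           E           J
  init         0.0128      0.6341     0.04342
  Δ          0.004197    0.002798   -0.001399
  eq          0.01699      0.6368     0.04202
  solve Keq expr → x = -0.001399; check Q = 2.1120e+04
Then remove 0.00262 M of C.
Step 3:
                    C           E           J
  init        0.01437      0.6368     0.04202
  Δ          0.002479    0.001653 -8.2625e-04
  eq          0.01685      0.6385      0.0412
  solve Keq expr → x = -8.2625e-04; check Q = 2.1120e+04

[E]_eq = 0.6385 M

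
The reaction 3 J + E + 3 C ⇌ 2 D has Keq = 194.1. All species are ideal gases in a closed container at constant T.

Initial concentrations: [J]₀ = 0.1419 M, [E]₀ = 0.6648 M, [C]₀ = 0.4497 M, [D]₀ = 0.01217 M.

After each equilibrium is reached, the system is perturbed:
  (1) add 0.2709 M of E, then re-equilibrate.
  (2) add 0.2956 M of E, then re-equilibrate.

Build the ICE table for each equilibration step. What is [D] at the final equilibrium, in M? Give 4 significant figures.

[D]_eq = 0.06175 M

Q₀ = 0.8574 vs Keq = 194.1 ⇒ Q<K, forward
Step 1:
                    J           E           C           D
  init         0.1419      0.6648      0.4497     0.01217
  Δ          -0.06567    -0.02189    -0.06567     0.04378
  eq          0.07623      0.6429       0.384     0.05595
  solve Keq expr → x = 0.02189; check Q = 194.1
Then add 0.2709 M of E.
Step 2:
                    J           E           C           D
  init        0.07623      0.9138       0.384     0.05595
  Δ         -0.004879   -0.001626   -0.004879    0.003253
  eq          0.07135      0.9122      0.3791      0.0592
  solve Keq expr → x = 0.001626; check Q = 194.1
Then add 0.2956 M of E.
Step 3:
                    J           E           C           D
  init        0.07135       1.208      0.3791      0.0592
  Δ         -0.003819   -0.001273   -0.003819    0.002546
  eq          0.06753       1.207      0.3753     0.06175
  solve Keq expr → x = 0.001273; check Q = 194.1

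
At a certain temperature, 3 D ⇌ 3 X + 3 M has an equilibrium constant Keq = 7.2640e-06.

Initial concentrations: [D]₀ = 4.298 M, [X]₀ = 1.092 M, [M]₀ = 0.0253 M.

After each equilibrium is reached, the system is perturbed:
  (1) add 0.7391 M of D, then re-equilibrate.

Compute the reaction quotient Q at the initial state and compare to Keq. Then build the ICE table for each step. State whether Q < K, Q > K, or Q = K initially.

Q₀ = 2.6560e-07 vs Keq = 7.2640e-06 ⇒ Q<K, forward
Step 1:
                    D           X           M
  I             4.298       1.092      0.0253
  C          -0.04698     0.04698     0.04698
  E             4.251       1.139     0.07228
  solve Keq expr → x = 0.01566; check Q = 7.2640e-06
Then add 0.7391 M of D.
Step 2:
                    D           X           M
  I              4.99       1.139     0.07228
  C          -0.01152     0.01152     0.01152
  E             4.979       1.151     0.08381
  solve Keq expr → x = 0.003841; check Q = 7.2640e-06

Q₀ = 2.6560e-07; Q < K (proceeds forward)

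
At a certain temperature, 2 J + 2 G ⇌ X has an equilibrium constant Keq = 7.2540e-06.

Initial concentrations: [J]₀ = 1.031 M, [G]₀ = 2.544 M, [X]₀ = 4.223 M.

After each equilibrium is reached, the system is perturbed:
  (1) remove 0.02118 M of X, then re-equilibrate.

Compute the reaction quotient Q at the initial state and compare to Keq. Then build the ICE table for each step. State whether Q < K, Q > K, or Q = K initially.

Q₀ = 0.6139 vs Keq = 7.2540e-06 ⇒ Q>K, reverse
Step 1:
                   J          G          X
  init         1.031      2.544      4.223
  Δ            8.298      8.298     -4.149
  eq           9.329      10.84     0.0742
  solve Keq expr → x = -4.149; check Q = 7.2540e-06
Then remove 0.02118 M of X.
Step 2:
                   J          G          X
  init         9.329      10.84    0.05302
  Δ         -0.04001   -0.04001       0.02
  eq           9.289       10.8    0.07302
  solve Keq expr → x = 0.02; check Q = 7.2540e-06

Q₀ = 0.6139; Q > K (proceeds reverse)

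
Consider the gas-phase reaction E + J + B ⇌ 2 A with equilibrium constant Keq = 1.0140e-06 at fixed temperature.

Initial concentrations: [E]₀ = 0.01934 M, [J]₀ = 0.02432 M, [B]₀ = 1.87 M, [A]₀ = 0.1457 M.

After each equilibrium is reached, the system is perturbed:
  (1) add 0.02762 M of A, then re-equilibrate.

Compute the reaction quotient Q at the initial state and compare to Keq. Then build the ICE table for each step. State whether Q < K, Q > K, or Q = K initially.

Q₀ = 24.14 vs Keq = 1.0140e-06 ⇒ Q>K, reverse
Step 1:
                   E          J          B          A
  Initial    0.01934    0.02432       1.87     0.1457
  Change     0.07278    0.07278    0.07278    -0.1456
  Equil      0.09212     0.0971      1.943 1.3275e-04
  solve Keq expr → x = -0.07278; check Q = 1.0140e-06
Then add 0.02762 M of A.
Step 2:
                   E          J          B          A
  Initial    0.09212     0.0971      1.943    0.02775
  Change      0.0138     0.0138     0.0138    -0.0276
  Equil       0.1059     0.1109      1.957 1.5266e-04
  solve Keq expr → x = -0.0138; check Q = 1.0140e-06

Q₀ = 24.14; Q > K (proceeds reverse)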